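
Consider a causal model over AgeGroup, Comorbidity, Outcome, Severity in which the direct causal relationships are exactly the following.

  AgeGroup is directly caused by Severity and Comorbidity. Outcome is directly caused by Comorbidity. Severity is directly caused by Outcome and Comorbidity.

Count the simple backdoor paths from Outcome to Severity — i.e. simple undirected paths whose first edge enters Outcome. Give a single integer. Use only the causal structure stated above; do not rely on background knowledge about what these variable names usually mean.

2

A backdoor path from Outcome to Severity is any simple undirected path whose first edge points into Outcome (i.e. leaves Outcome via a parent).
Parents of Outcome: {Comorbidity}.
Enumerating:
  P1: Outcome <- Comorbidity -> Severity
  P2: Outcome <- Comorbidity -> AgeGroup <- Severity
That exhausts the simple backdoor paths. Count: 2.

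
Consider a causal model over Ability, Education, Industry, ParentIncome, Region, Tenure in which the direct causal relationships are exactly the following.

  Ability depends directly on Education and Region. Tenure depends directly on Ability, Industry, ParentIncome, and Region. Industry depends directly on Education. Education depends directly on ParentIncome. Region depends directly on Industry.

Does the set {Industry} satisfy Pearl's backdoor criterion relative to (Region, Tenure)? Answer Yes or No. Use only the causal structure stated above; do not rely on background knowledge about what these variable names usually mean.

Backdoor paths from Region to Tenure (paths whose first edge points into Region):
  P1: Region <- Industry <- Education <- ParentIncome -> Tenure
  P2: Region <- Industry <- Education -> Ability -> Tenure
  P3: Region <- Industry -> Tenure
Condition 1 (no descendant of Region in the set): holds — descendants of Region are {Ability, Tenure}; none are in {Industry}.
Condition 2 (every backdoor path blocked by {Industry}):
  P1: blocked at chain node Industry ∈ conditioning set.
  P2: blocked at chain node Industry ∈ conditioning set.
  P3: blocked at fork node Industry ∈ conditioning set.
{Industry} satisfies the backdoor criterion.

Yes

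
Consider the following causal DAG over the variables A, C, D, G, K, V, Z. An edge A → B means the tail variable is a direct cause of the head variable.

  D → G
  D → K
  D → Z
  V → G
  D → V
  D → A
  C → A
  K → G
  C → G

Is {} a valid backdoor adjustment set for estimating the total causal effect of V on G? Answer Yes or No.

No

Backdoor paths from V to G (paths whose first edge points into V):
  P1: V <- D -> A <- C -> G
  P2: V <- D -> K -> G
  P3: V <- D -> G
Condition 1 (no descendant of V in the set): holds — descendants of V are {G}; none are in {}.
Condition 2 (every backdoor path blocked by {}):
  P1: blocked at collider A (neither it nor any descendant is in the conditioning set).
  P2: open — no interior node is in the conditioning set.
  P3: open — no interior node is in the conditioning set.
{} does not satisfy the backdoor criterion.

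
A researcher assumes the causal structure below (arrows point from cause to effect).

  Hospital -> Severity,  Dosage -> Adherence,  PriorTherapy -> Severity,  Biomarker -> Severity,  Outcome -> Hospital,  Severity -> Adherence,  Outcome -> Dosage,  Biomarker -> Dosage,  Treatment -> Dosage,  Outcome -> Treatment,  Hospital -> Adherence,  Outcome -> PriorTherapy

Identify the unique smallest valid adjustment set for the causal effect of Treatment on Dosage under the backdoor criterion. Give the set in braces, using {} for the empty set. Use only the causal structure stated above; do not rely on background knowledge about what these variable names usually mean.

{Outcome}

Variables eligible for adjustment (non-descendants of Treatment, excluding Treatment and Dosage): {Biomarker, Hospital, Outcome, PriorTherapy, Severity}.
Backdoor paths from Treatment to Dosage:
  P1: Treatment <- Outcome -> PriorTherapy -> Severity <- Hospital -> Adherence <- Dosage
  P2: Treatment <- Outcome -> PriorTherapy -> Severity <- Biomarker -> Dosage
  P3: Treatment <- Outcome -> PriorTherapy -> Severity -> Adherence <- Dosage
  P4: Treatment <- Outcome -> Hospital -> Severity <- Biomarker -> Dosage
  P5: Treatment <- Outcome -> Hospital -> Severity -> Adherence <- Dosage
  P6: Treatment <- Outcome -> Hospital -> Adherence <- Dosage
  P7: Treatment <- Outcome -> Hospital -> Adherence <- Severity <- Biomarker -> Dosage
  P8: Treatment <- Outcome -> Dosage
The empty set is not sufficient: P8 (Treatment <- Outcome -> Dosage) has no collider blocking it and no conditioned non-collider, so it is open.
Try {Outcome}:
  P1: blocked at fork node Outcome ∈ conditioning set.
  P2: blocked at fork node Outcome ∈ conditioning set.
  P3: blocked at fork node Outcome ∈ conditioning set.
  P4: blocked at fork node Outcome ∈ conditioning set.
  P5: blocked at fork node Outcome ∈ conditioning set.
  P6: blocked at fork node Outcome ∈ conditioning set.
  P7: blocked at fork node Outcome ∈ conditioning set.
  P8: blocked at fork node Outcome ∈ conditioning set.
{Outcome} contains no descendant of Treatment and blocks every backdoor path.
No other singleton works — e.g. {PriorTherapy} leaves P8 open — so {Outcome} is the unique smallest valid adjustment set.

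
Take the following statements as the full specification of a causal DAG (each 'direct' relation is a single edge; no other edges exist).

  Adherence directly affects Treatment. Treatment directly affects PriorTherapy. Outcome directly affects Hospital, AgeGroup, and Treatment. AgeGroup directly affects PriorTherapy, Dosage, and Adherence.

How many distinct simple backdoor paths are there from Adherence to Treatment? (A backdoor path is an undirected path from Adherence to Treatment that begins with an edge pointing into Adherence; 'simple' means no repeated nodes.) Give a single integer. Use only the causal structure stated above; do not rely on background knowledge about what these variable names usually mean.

A backdoor path from Adherence to Treatment is any simple undirected path whose first edge points into Adherence (i.e. leaves Adherence via a parent).
Parents of Adherence: {AgeGroup}.
Enumerating:
  P1: Adherence <- AgeGroup <- Outcome -> Treatment
  P2: Adherence <- AgeGroup -> PriorTherapy <- Treatment
That exhausts the simple backdoor paths. Count: 2.

2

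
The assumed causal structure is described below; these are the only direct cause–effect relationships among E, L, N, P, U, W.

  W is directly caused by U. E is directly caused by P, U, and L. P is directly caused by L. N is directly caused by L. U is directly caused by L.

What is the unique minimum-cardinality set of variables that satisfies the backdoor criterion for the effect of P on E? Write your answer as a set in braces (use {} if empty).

{L}

Variables eligible for adjustment (non-descendants of P, excluding P and E): {L, N, U, W}.
Backdoor paths from P to E:
  P1: P <- L -> U -> E
  P2: P <- L -> E
The empty set is not sufficient: P1 (P <- L -> U -> E) has no collider blocking it and no conditioned non-collider, so it is open.
Try {L}:
  P1: blocked at fork node L ∈ conditioning set.
  P2: blocked at fork node L ∈ conditioning set.
{L} contains no descendant of P and blocks every backdoor path.
No other singleton works — e.g. {U} leaves P2 open — so {L} is the unique smallest valid adjustment set.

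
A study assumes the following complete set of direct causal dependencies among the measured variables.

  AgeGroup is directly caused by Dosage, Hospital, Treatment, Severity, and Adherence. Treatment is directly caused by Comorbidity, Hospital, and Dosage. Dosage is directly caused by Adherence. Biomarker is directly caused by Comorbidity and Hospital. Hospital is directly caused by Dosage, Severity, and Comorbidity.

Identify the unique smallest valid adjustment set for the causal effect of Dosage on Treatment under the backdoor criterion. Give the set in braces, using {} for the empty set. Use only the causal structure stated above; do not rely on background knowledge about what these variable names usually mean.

Variables eligible for adjustment (non-descendants of Dosage, excluding Dosage and Treatment): {Adherence, Comorbidity, Severity}.
Backdoor paths from Dosage to Treatment:
  P1: Dosage <- Adherence -> AgeGroup <- Severity -> Hospital <- Comorbidity -> Treatment
  P2: Dosage <- Adherence -> AgeGroup <- Severity -> Hospital -> Treatment
  P3: Dosage <- Adherence -> AgeGroup <- Severity -> Hospital -> Biomarker <- Comorbidity -> Treatment
  P4: Dosage <- Adherence -> AgeGroup <- Hospital <- Comorbidity -> Treatment
  P5: Dosage <- Adherence -> AgeGroup <- Hospital -> Treatment
  P6: Dosage <- Adherence -> AgeGroup <- Hospital -> Biomarker <- Comorbidity -> Treatment
  P7: Dosage <- Adherence -> AgeGroup <- Treatment
Each backdoor path contains an unconditioned collider, so every path is already blocked with the empty conditioning set:
  P1: blocked at collider AgeGroup (neither it nor any descendant is in the conditioning set).
  P2: blocked at collider AgeGroup (neither it nor any descendant is in the conditioning set).
  P3: blocked at collider AgeGroup (neither it nor any descendant is in the conditioning set).
  P4: blocked at collider AgeGroup (neither it nor any descendant is in the conditioning set).
  P5: blocked at collider AgeGroup (neither it nor any descendant is in the conditioning set).
  P6: blocked at collider AgeGroup (neither it nor any descendant is in the conditioning set).
  P7: blocked at collider AgeGroup (neither it nor any descendant is in the conditioning set).
The empty set is therefore the unique smallest valid set.

{}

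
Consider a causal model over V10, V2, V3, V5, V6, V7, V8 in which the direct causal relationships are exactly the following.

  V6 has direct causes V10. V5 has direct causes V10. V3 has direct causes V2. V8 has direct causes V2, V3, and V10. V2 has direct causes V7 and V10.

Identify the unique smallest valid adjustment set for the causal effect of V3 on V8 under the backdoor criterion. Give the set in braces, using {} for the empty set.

Variables eligible for adjustment (non-descendants of V3, excluding V3 and V8): {V10, V2, V5, V6, V7}.
Backdoor paths from V3 to V8:
  P1: V3 <- V2 <- V10 -> V8
  P2: V3 <- V2 -> V8
The empty set is not sufficient: P1 (V3 <- V2 <- V10 -> V8) has no collider blocking it and no conditioned non-collider, so it is open.
Try {V2}:
  P1: blocked at chain node V2 ∈ conditioning set.
  P2: blocked at fork node V2 ∈ conditioning set.
{V2} contains no descendant of V3 and blocks every backdoor path.
No other singleton works — e.g. {V10} leaves P2 open — so {V2} is the unique smallest valid adjustment set.

{V2}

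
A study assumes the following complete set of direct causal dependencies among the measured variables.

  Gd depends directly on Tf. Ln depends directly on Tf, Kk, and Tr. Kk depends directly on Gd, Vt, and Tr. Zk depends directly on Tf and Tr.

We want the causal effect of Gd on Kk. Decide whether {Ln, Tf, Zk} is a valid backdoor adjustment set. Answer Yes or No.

No

Backdoor paths from Gd to Kk (paths whose first edge points into Gd):
  P1: Gd <- Tf -> Zk <- Tr -> Kk
  P2: Gd <- Tf -> Zk <- Tr -> Ln <- Kk
  P3: Gd <- Tf -> Ln <- Tr -> Kk
  P4: Gd <- Tf -> Ln <- Kk
Condition 1 (no descendant of Gd in the set): FAILS — Ln is a descendant of Gd.
Condition 2 (every backdoor path blocked by {Ln, Tf, Zk}):
  P1: blocked at fork node Tf ∈ conditioning set.
  P2: blocked at fork node Tf ∈ conditioning set.
  P3: blocked at fork node Tf ∈ conditioning set.
  P4: blocked at fork node Tf ∈ conditioning set.
{Ln, Tf, Zk} does not satisfy the backdoor criterion.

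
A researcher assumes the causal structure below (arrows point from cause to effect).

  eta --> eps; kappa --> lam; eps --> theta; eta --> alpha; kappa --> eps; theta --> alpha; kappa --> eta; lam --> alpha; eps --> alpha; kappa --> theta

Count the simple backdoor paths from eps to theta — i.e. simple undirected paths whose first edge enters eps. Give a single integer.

7

A backdoor path from eps to theta is any simple undirected path whose first edge points into eps (i.e. leaves eps via a parent).
Parents of eps: {eta, kappa}.
Enumerating:
  P1: eps <- kappa -> eta -> alpha <- theta
  P2: eps <- kappa -> lam -> alpha <- theta
  P3: eps <- kappa -> theta
  P4: eps <- eta <- kappa -> lam -> alpha <- theta
  P5: eps <- eta <- kappa -> theta
  P6: eps <- eta -> alpha <- lam <- kappa -> theta
  P7: eps <- eta -> alpha <- theta
That exhausts the simple backdoor paths. Count: 7.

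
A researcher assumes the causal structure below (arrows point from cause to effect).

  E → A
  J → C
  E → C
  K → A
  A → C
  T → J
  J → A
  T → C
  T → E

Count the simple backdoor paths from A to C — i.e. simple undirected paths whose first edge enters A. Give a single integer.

6

A backdoor path from A to C is any simple undirected path whose first edge points into A (i.e. leaves A via a parent).
Parents of A: {E, J, K}.
Enumerating:
  P1: A <- J <- T -> E -> C
  P2: A <- J <- T -> C
  P3: A <- J -> C
  P4: A <- E <- T -> J -> C
  P5: A <- E <- T -> C
  P6: A <- E -> C
That exhausts the simple backdoor paths. Count: 6.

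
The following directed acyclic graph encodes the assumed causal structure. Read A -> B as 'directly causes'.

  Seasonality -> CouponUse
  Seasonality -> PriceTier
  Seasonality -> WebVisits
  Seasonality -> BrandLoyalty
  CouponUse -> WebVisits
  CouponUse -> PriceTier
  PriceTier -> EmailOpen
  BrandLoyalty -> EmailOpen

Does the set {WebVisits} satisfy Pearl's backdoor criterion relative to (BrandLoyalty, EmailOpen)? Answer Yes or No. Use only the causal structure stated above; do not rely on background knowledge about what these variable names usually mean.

No

Backdoor paths from BrandLoyalty to EmailOpen (paths whose first edge points into BrandLoyalty):
  P1: BrandLoyalty <- Seasonality -> CouponUse -> PriceTier -> EmailOpen
  P2: BrandLoyalty <- Seasonality -> PriceTier -> EmailOpen
  P3: BrandLoyalty <- Seasonality -> WebVisits <- CouponUse -> PriceTier -> EmailOpen
Condition 1 (no descendant of BrandLoyalty in the set): holds — descendants of BrandLoyalty are {EmailOpen}; none are in {WebVisits}.
Condition 2 (every backdoor path blocked by {WebVisits}):
  P1: open — no interior node is in the conditioning set.
  P2: open — no interior node is in the conditioning set.
  P3: open — collider(s) WebVisits are conditioned on (or have a conditioned descendant) and no non-collider on the path is in the set.
{WebVisits} does not satisfy the backdoor criterion.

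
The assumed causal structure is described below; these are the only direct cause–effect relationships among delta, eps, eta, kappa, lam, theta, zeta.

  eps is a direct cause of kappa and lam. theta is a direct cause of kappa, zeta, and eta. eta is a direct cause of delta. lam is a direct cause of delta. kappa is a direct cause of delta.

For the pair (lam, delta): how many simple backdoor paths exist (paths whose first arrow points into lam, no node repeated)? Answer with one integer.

A backdoor path from lam to delta is any simple undirected path whose first edge points into lam (i.e. leaves lam via a parent).
Parents of lam: {eps}.
Enumerating:
  P1: lam <- eps -> kappa <- theta -> eta -> delta
  P2: lam <- eps -> kappa -> delta
That exhausts the simple backdoor paths. Count: 2.

2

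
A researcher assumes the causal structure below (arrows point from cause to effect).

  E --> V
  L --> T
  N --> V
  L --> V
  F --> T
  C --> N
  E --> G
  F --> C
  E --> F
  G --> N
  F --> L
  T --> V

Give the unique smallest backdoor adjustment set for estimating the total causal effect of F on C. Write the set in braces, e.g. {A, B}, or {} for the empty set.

Variables eligible for adjustment (non-descendants of F, excluding F and C): {E, G}.
Backdoor paths from F to C:
  P1: F <- E -> G -> N <- C
  P2: F <- E -> V <- N <- C
Each backdoor path contains an unconditioned collider, so every path is already blocked with the empty conditioning set:
  P1: blocked at collider N (neither it nor any descendant is in the conditioning set).
  P2: blocked at collider V (neither it nor any descendant is in the conditioning set).
The empty set is therefore the unique smallest valid set.

{}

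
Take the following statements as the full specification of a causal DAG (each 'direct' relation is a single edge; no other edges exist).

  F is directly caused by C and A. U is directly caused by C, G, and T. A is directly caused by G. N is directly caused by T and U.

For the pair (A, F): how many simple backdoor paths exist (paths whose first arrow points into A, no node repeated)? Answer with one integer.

1

A backdoor path from A to F is any simple undirected path whose first edge points into A (i.e. leaves A via a parent).
Parents of A: {G}.
Enumerating:
  P1: A <- G -> U <- C -> F
That exhausts the simple backdoor paths. Count: 1.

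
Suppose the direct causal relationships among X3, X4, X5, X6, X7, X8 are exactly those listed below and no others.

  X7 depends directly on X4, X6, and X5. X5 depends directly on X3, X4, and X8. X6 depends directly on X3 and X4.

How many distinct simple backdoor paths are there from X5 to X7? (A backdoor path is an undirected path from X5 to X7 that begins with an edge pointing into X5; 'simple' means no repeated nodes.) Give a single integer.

A backdoor path from X5 to X7 is any simple undirected path whose first edge points into X5 (i.e. leaves X5 via a parent).
Parents of X5: {X3, X4, X8}.
Enumerating:
  P1: X5 <- X4 -> X6 -> X7
  P2: X5 <- X4 -> X7
  P3: X5 <- X3 -> X6 <- X4 -> X7
  P4: X5 <- X3 -> X6 -> X7
That exhausts the simple backdoor paths. Count: 4.

4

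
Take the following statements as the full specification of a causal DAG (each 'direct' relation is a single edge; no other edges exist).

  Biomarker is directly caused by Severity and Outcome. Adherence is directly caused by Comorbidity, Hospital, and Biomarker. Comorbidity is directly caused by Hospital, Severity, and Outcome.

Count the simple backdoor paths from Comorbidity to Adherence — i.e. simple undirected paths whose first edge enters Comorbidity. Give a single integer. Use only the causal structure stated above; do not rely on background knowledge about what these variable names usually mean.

A backdoor path from Comorbidity to Adherence is any simple undirected path whose first edge points into Comorbidity (i.e. leaves Comorbidity via a parent).
Parents of Comorbidity: {Hospital, Outcome, Severity}.
Enumerating:
  P1: Comorbidity <- Hospital -> Adherence
  P2: Comorbidity <- Outcome -> Biomarker -> Adherence
  P3: Comorbidity <- Severity -> Biomarker -> Adherence
That exhausts the simple backdoor paths. Count: 3.

3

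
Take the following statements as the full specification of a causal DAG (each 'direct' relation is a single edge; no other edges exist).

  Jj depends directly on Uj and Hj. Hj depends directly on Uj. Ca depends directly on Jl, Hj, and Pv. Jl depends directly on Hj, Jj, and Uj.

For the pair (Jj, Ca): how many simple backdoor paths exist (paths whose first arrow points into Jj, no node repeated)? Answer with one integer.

7

A backdoor path from Jj to Ca is any simple undirected path whose first edge points into Jj (i.e. leaves Jj via a parent).
Parents of Jj: {Hj, Uj}.
Enumerating:
  P1: Jj <- Uj -> Hj -> Jl -> Ca
  P2: Jj <- Uj -> Hj -> Ca
  P3: Jj <- Uj -> Jl <- Hj -> Ca
  P4: Jj <- Uj -> Jl -> Ca
  P5: Jj <- Hj <- Uj -> Jl -> Ca
  P6: Jj <- Hj -> Jl -> Ca
  P7: Jj <- Hj -> Ca
That exhausts the simple backdoor paths. Count: 7.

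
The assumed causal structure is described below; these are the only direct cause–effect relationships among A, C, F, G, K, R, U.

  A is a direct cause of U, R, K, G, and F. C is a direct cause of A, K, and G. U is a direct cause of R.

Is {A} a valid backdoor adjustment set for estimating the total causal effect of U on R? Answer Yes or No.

Yes

Backdoor paths from U to R (paths whose first edge points into U):
  P1: U <- A -> R
Condition 1 (no descendant of U in the set): holds — descendants of U are {R}; none are in {A}.
Condition 2 (every backdoor path blocked by {A}):
  P1: blocked at fork node A ∈ conditioning set.
{A} satisfies the backdoor criterion.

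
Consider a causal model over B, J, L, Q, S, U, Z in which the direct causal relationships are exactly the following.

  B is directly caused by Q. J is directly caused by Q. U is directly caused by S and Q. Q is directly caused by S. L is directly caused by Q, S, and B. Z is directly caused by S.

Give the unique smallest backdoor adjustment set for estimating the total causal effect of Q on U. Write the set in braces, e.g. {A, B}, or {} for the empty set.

{S}

Variables eligible for adjustment (non-descendants of Q, excluding Q and U): {S, Z}.
Backdoor paths from Q to U:
  P1: Q <- S -> U
The empty set is not sufficient: P1 (Q <- S -> U) has no collider blocking it and no conditioned non-collider, so it is open.
Try {S}:
  P1: blocked at fork node S ∈ conditioning set.
{S} contains no descendant of Q and blocks every backdoor path.
No other singleton works — e.g. {Z} leaves P1 open — so {S} is the unique smallest valid adjustment set.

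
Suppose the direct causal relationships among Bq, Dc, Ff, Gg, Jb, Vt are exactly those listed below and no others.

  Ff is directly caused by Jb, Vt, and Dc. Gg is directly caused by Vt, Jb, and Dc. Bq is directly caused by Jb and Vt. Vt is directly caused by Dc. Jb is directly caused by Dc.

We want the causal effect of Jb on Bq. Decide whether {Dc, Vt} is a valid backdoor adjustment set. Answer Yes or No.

Yes

Backdoor paths from Jb to Bq (paths whose first edge points into Jb):
  P1: Jb <- Dc -> Vt -> Bq
  P2: Jb <- Dc -> Gg <- Vt -> Bq
  P3: Jb <- Dc -> Ff <- Vt -> Bq
Condition 1 (no descendant of Jb in the set): holds — descendants of Jb are {Bq, Ff, Gg}; none are in {Dc, Vt}.
Condition 2 (every backdoor path blocked by {Dc, Vt}):
  P1: blocked at fork node Dc ∈ conditioning set.
  P2: blocked at fork node Dc ∈ conditioning set.
  P3: blocked at fork node Dc ∈ conditioning set.
{Dc, Vt} satisfies the backdoor criterion.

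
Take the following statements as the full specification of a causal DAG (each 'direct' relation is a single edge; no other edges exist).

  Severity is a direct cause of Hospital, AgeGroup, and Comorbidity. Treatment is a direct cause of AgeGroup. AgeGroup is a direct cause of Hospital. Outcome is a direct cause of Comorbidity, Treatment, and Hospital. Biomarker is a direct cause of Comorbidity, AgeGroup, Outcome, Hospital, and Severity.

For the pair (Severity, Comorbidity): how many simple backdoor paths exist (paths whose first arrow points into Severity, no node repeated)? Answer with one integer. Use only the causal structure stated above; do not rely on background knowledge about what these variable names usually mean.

A backdoor path from Severity to Comorbidity is any simple undirected path whose first edge points into Severity (i.e. leaves Severity via a parent).
Parents of Severity: {Biomarker}.
Enumerating:
  P1: Severity <- Biomarker -> Outcome -> Comorbidity
  P2: Severity <- Biomarker -> Comorbidity
  P3: Severity <- Biomarker -> AgeGroup <- Treatment <- Outcome -> Comorbidity
  P4: Severity <- Biomarker -> AgeGroup -> Hospital <- Outcome -> Comorbidity
  P5: Severity <- Biomarker -> Hospital <- Outcome -> Comorbidity
  P6: Severity <- Biomarker -> Hospital <- AgeGroup <- Treatment <- Outcome -> Comorbidity
That exhausts the simple backdoor paths. Count: 6.

6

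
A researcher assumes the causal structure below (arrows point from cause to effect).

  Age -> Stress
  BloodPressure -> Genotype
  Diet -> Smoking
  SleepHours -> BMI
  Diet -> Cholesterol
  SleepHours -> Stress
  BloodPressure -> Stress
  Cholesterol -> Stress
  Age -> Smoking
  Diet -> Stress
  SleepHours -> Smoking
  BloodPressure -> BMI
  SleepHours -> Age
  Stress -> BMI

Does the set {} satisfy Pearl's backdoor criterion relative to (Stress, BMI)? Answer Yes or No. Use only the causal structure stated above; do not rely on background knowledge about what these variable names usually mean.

No

Backdoor paths from Stress to BMI (paths whose first edge points into Stress):
  P1: Stress <- Diet -> Smoking <- SleepHours -> BMI
  P2: Stress <- Diet -> Smoking <- Age <- SleepHours -> BMI
  P3: Stress <- BloodPressure -> BMI
  P4: Stress <- SleepHours -> BMI
  P5: Stress <- Cholesterol <- Diet -> Smoking <- SleepHours -> BMI
  P6: Stress <- Cholesterol <- Diet -> Smoking <- Age <- SleepHours -> BMI
  P7: Stress <- Age <- SleepHours -> BMI
  P8: Stress <- Age -> Smoking <- SleepHours -> BMI
Condition 1 (no descendant of Stress in the set): holds — descendants of Stress are {BMI}; none are in {}.
Condition 2 (every backdoor path blocked by {}):
  P1: blocked at collider Smoking (neither it nor any descendant is in the conditioning set).
  P2: blocked at collider Smoking (neither it nor any descendant is in the conditioning set).
  P3: open — no interior node is in the conditioning set.
  P4: open — no interior node is in the conditioning set.
  P5: blocked at collider Smoking (neither it nor any descendant is in the conditioning set).
  P6: blocked at collider Smoking (neither it nor any descendant is in the conditioning set).
  P7: open — no interior node is in the conditioning set.
  P8: blocked at collider Smoking (neither it nor any descendant is in the conditioning set).
{} does not satisfy the backdoor criterion.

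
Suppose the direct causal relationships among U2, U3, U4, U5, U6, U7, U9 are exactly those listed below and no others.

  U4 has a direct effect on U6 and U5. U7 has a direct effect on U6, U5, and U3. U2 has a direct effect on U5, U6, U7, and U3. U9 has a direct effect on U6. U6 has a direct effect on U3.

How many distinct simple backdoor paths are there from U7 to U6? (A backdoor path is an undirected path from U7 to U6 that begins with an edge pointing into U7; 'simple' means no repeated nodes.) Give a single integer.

A backdoor path from U7 to U6 is any simple undirected path whose first edge points into U7 (i.e. leaves U7 via a parent).
Parents of U7: {U2}.
Enumerating:
  P1: U7 <- U2 -> U5 <- U4 -> U6
  P2: U7 <- U2 -> U6
  P3: U7 <- U2 -> U3 <- U6
That exhausts the simple backdoor paths. Count: 3.

3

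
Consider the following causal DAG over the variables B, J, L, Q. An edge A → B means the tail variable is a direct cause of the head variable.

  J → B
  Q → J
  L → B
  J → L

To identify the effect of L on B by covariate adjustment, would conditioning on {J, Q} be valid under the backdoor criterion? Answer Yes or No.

Backdoor paths from L to B (paths whose first edge points into L):
  P1: L <- J -> B
Condition 1 (no descendant of L in the set): holds — descendants of L are {B}; none are in {J, Q}.
Condition 2 (every backdoor path blocked by {J, Q}):
  P1: blocked at fork node J ∈ conditioning set.
{J, Q} satisfies the backdoor criterion.

Yes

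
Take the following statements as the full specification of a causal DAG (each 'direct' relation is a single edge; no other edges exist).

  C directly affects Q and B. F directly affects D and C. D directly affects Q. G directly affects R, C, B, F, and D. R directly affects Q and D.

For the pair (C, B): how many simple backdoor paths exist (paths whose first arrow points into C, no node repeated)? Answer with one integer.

5

A backdoor path from C to B is any simple undirected path whose first edge points into C (i.e. leaves C via a parent).
Parents of C: {F, G}.
Enumerating:
  P1: C <- G -> B
  P2: C <- F <- G -> B
  P3: C <- F -> D <- G -> B
  P4: C <- F -> D <- R <- G -> B
  P5: C <- F -> D -> Q <- R <- G -> B
That exhausts the simple backdoor paths. Count: 5.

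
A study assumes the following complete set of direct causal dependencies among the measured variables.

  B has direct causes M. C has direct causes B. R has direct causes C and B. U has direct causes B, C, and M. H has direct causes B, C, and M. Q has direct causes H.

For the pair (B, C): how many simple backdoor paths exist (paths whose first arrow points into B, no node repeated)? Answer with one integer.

2

A backdoor path from B to C is any simple undirected path whose first edge points into B (i.e. leaves B via a parent).
Parents of B: {M}.
Enumerating:
  P1: B <- M -> U <- C
  P2: B <- M -> H <- C
That exhausts the simple backdoor paths. Count: 2.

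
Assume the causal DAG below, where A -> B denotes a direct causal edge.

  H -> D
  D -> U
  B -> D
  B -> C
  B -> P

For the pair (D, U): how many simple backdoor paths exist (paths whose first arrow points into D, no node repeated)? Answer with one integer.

0

A backdoor path from D to U is any simple undirected path whose first edge points into D (i.e. leaves D via a parent).
Parents of D: {B, H}.
No simple path from any parent of D reaches U without revisiting D, so there are no backdoor paths.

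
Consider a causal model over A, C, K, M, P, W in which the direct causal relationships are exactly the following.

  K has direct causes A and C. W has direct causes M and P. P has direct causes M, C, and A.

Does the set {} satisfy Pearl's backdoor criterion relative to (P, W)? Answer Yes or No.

No

Backdoor paths from P to W (paths whose first edge points into P):
  P1: P <- M -> W
Condition 1 (no descendant of P in the set): holds — descendants of P are {W}; none are in {}.
Condition 2 (every backdoor path blocked by {}):
  P1: open — no interior node is in the conditioning set.
{} does not satisfy the backdoor criterion.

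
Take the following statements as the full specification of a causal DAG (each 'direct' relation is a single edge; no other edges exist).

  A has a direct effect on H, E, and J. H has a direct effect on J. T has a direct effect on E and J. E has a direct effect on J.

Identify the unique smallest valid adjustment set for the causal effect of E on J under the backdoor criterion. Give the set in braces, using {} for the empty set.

Variables eligible for adjustment (non-descendants of E, excluding E and J): {A, H, T}.
Backdoor paths from E to J:
  P1: E <- T -> J
  P2: E <- A -> H -> J
  P3: E <- A -> J
The empty set is not sufficient: P1 (E <- T -> J) has no collider blocking it and no conditioned non-collider, so it is open.
Try {A, T}:
  P1: blocked at fork node T ∈ conditioning set.
  P2: blocked at fork node A ∈ conditioning set.
  P3: blocked at fork node A ∈ conditioning set.
{A, T} contains no descendant of E and blocks every backdoor path.
Every element of {A, T} is needed (dropping A leaves P2 open; dropping T leaves P1 open), so no proper subset is valid.
Among all size-2 subsets of the eligible variables, only {A, T} blocks every backdoor path, so it is the unique smallest valid adjustment set.

{A, T}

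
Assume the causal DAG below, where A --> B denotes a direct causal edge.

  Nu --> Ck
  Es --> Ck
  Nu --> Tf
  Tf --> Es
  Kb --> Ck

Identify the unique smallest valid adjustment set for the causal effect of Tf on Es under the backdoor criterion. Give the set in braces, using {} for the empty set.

Variables eligible for adjustment (non-descendants of Tf, excluding Tf and Es): {Kb, Nu}.
Backdoor paths from Tf to Es:
  P1: Tf <- Nu -> Ck <- Es
Each backdoor path contains an unconditioned collider, so every path is already blocked with the empty conditioning set:
  P1: blocked at collider Ck (neither it nor any descendant is in the conditioning set).
The empty set is therefore the unique smallest valid set.

{}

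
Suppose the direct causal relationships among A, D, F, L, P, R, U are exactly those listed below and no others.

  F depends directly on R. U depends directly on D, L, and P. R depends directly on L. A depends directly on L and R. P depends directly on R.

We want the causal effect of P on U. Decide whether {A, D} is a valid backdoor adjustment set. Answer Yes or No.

No

Backdoor paths from P to U (paths whose first edge points into P):
  P1: P <- R <- L -> U
  P2: P <- R -> A <- L -> U
Condition 1 (no descendant of P in the set): holds — descendants of P are {U}; none are in {A, D}.
Condition 2 (every backdoor path blocked by {A, D}):
  P1: open — no interior node is in the conditioning set.
  P2: open — collider(s) A are conditioned on (or have a conditioned descendant) and no non-collider on the path is in the set.
{A, D} does not satisfy the backdoor criterion.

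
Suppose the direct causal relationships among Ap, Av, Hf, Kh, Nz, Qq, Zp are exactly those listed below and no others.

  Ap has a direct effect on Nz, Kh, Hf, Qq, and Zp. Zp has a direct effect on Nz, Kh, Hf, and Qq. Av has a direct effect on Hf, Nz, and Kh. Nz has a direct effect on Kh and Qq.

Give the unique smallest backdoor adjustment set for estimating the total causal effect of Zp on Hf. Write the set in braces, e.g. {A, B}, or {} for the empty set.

Variables eligible for adjustment (non-descendants of Zp, excluding Zp and Hf): {Ap, Av}.
Backdoor paths from Zp to Hf:
  P1: Zp <- Ap -> Hf
  P2: Zp <- Ap -> Nz <- Av -> Hf
  P3: Zp <- Ap -> Nz -> Kh <- Av -> Hf
  P4: Zp <- Ap -> Kh <- Av -> Hf
  P5: Zp <- Ap -> Kh <- Nz <- Av -> Hf
  P6: Zp <- Ap -> Qq <- Nz <- Av -> Hf
  P7: Zp <- Ap -> Qq <- Nz -> Kh <- Av -> Hf
The empty set is not sufficient: P1 (Zp <- Ap -> Hf) has no collider blocking it and no conditioned non-collider, so it is open.
Try {Ap}:
  P1: blocked at fork node Ap ∈ conditioning set.
  P2: blocked at fork node Ap ∈ conditioning set.
  P3: blocked at fork node Ap ∈ conditioning set.
  P4: blocked at fork node Ap ∈ conditioning set.
  P5: blocked at fork node Ap ∈ conditioning set.
  P6: blocked at fork node Ap ∈ conditioning set.
  P7: blocked at fork node Ap ∈ conditioning set.
{Ap} contains no descendant of Zp and blocks every backdoor path.
No other singleton works — e.g. {Av} leaves P1 open — so {Ap} is the unique smallest valid adjustment set.

{Ap}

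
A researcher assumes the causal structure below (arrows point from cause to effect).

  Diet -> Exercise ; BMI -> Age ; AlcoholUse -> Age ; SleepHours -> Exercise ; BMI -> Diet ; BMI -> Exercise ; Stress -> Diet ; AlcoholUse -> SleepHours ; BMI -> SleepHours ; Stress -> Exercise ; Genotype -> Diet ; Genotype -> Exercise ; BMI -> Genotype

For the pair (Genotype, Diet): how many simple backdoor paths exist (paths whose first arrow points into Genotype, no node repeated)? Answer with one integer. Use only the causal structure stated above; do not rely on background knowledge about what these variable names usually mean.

7

A backdoor path from Genotype to Diet is any simple undirected path whose first edge points into Genotype (i.e. leaves Genotype via a parent).
Parents of Genotype: {BMI}.
Enumerating:
  P1: Genotype <- BMI -> Age <- AlcoholUse -> SleepHours -> Exercise <- Stress -> Diet
  P2: Genotype <- BMI -> Age <- AlcoholUse -> SleepHours -> Exercise <- Diet
  P3: Genotype <- BMI -> SleepHours -> Exercise <- Stress -> Diet
  P4: Genotype <- BMI -> SleepHours -> Exercise <- Diet
  P5: Genotype <- BMI -> Diet
  P6: Genotype <- BMI -> Exercise <- Stress -> Diet
  P7: Genotype <- BMI -> Exercise <- Diet
That exhausts the simple backdoor paths. Count: 7.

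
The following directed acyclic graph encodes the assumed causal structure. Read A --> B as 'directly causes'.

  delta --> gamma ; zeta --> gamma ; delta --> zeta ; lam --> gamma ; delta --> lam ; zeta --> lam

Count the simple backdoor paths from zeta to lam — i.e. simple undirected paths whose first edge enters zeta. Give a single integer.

2

A backdoor path from zeta to lam is any simple undirected path whose first edge points into zeta (i.e. leaves zeta via a parent).
Parents of zeta: {delta}.
Enumerating:
  P1: zeta <- delta -> lam
  P2: zeta <- delta -> gamma <- lam
That exhausts the simple backdoor paths. Count: 2.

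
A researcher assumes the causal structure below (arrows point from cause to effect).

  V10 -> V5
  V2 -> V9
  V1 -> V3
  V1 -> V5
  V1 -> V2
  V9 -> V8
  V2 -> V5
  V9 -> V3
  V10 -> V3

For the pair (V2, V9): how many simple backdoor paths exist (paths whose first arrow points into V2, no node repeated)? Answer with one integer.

2

A backdoor path from V2 to V9 is any simple undirected path whose first edge points into V2 (i.e. leaves V2 via a parent).
Parents of V2: {V1}.
Enumerating:
  P1: V2 <- V1 -> V3 <- V9
  P2: V2 <- V1 -> V5 <- V10 -> V3 <- V9
That exhausts the simple backdoor paths. Count: 2.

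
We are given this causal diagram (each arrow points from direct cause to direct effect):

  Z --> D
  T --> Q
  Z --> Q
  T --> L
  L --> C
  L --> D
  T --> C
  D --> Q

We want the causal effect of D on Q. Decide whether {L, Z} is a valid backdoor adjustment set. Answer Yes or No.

Yes

Backdoor paths from D to Q (paths whose first edge points into D):
  P1: D <- L <- T -> Q
  P2: D <- L -> C <- T -> Q
  P3: D <- Z -> Q
Condition 1 (no descendant of D in the set): holds — descendants of D are {Q}; none are in {L, Z}.
Condition 2 (every backdoor path blocked by {L, Z}):
  P1: blocked at chain node L ∈ conditioning set.
  P2: blocked at fork node L ∈ conditioning set.
  P3: blocked at fork node Z ∈ conditioning set.
{L, Z} satisfies the backdoor criterion.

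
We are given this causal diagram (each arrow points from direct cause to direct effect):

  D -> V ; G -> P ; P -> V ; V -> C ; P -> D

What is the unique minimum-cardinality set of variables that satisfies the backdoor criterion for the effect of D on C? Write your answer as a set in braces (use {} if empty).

{P}

Variables eligible for adjustment (non-descendants of D, excluding D and C): {G, P}.
Backdoor paths from D to C:
  P1: D <- P -> V -> C
The empty set is not sufficient: P1 (D <- P -> V -> C) has no collider blocking it and no conditioned non-collider, so it is open.
Try {P}:
  P1: blocked at fork node P ∈ conditioning set.
{P} contains no descendant of D and blocks every backdoor path.
No other singleton works — e.g. {G} leaves P1 open — so {P} is the unique smallest valid adjustment set.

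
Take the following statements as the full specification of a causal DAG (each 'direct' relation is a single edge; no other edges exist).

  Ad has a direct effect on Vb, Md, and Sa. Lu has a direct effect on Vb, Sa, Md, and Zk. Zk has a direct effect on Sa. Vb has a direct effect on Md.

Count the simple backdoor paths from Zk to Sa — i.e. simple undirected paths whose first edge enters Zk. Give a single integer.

A backdoor path from Zk to Sa is any simple undirected path whose first edge points into Zk (i.e. leaves Zk via a parent).
Parents of Zk: {Lu}.
Enumerating:
  P1: Zk <- Lu -> Vb <- Ad -> Sa
  P2: Zk <- Lu -> Vb -> Md <- Ad -> Sa
  P3: Zk <- Lu -> Md <- Ad -> Sa
  P4: Zk <- Lu -> Md <- Vb <- Ad -> Sa
  P5: Zk <- Lu -> Sa
That exhausts the simple backdoor paths. Count: 5.

5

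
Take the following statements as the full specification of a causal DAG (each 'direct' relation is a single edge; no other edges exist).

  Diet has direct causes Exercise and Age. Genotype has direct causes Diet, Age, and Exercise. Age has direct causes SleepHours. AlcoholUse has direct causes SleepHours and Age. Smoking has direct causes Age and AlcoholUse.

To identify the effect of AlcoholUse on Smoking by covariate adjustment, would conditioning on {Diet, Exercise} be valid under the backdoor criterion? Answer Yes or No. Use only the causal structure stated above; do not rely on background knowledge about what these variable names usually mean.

No

Backdoor paths from AlcoholUse to Smoking (paths whose first edge points into AlcoholUse):
  P1: AlcoholUse <- SleepHours -> Age -> Smoking
  P2: AlcoholUse <- Age -> Smoking
Condition 1 (no descendant of AlcoholUse in the set): holds — descendants of AlcoholUse are {Smoking}; none are in {Diet, Exercise}.
Condition 2 (every backdoor path blocked by {Diet, Exercise}):
  P1: open — no interior node is in the conditioning set.
  P2: open — no interior node is in the conditioning set.
{Diet, Exercise} does not satisfy the backdoor criterion.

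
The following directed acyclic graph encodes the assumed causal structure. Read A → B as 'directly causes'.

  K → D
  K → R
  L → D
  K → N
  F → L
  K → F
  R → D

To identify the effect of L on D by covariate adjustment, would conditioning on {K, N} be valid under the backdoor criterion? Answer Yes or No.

Backdoor paths from L to D (paths whose first edge points into L):
  P1: L <- F <- K -> R -> D
  P2: L <- F <- K -> D
Condition 1 (no descendant of L in the set): holds — descendants of L are {D}; none are in {K, N}.
Condition 2 (every backdoor path blocked by {K, N}):
  P1: blocked at fork node K ∈ conditioning set.
  P2: blocked at fork node K ∈ conditioning set.
{K, N} satisfies the backdoor criterion.

Yes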